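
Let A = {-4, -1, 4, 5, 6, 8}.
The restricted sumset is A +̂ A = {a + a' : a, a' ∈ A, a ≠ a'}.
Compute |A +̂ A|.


Restricted sumset: A +̂ A = {a + a' : a ∈ A, a' ∈ A, a ≠ a'}.
Equivalently, take A + A and drop any sum 2a that is achievable ONLY as a + a for a ∈ A (i.e. sums representable only with equal summands).
Enumerate pairs (a, a') with a < a' (symmetric, so each unordered pair gives one sum; this covers all a ≠ a'):
  -4 + -1 = -5
  -4 + 4 = 0
  -4 + 5 = 1
  -4 + 6 = 2
  -4 + 8 = 4
  -1 + 4 = 3
  -1 + 5 = 4
  -1 + 6 = 5
  -1 + 8 = 7
  4 + 5 = 9
  4 + 6 = 10
  4 + 8 = 12
  5 + 6 = 11
  5 + 8 = 13
  6 + 8 = 14
Collected distinct sums: {-5, 0, 1, 2, 3, 4, 5, 7, 9, 10, 11, 12, 13, 14}
|A +̂ A| = 14
(Reference bound: |A +̂ A| ≥ 2|A| - 3 for |A| ≥ 2, with |A| = 6 giving ≥ 9.)

|A +̂ A| = 14


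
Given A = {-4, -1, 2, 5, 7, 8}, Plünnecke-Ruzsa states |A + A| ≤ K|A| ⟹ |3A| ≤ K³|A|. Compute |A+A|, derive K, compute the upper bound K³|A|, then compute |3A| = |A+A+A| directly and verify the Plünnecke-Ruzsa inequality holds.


|A| = 6.
Step 1: Compute A + A by enumerating all 36 pairs.
A + A = {-8, -5, -2, 1, 3, 4, 6, 7, 9, 10, 12, 13, 14, 15, 16}, so |A + A| = 15.
Step 2: Doubling constant K = |A + A|/|A| = 15/6 = 15/6 ≈ 2.5000.
Step 3: Plünnecke-Ruzsa gives |3A| ≤ K³·|A| = (2.5000)³ · 6 ≈ 93.7500.
Step 4: Compute 3A = A + A + A directly by enumerating all triples (a,b,c) ∈ A³; |3A| = 27.
Step 5: Check 27 ≤ 93.7500? Yes ✓.

K = 15/6, Plünnecke-Ruzsa bound K³|A| ≈ 93.7500, |3A| = 27, inequality holds.


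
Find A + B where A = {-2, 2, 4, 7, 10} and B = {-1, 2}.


A + B = {a + b : a ∈ A, b ∈ B}.
Enumerate all |A|·|B| = 5·2 = 10 pairs (a, b) and collect distinct sums.
a = -2: -2+-1=-3, -2+2=0
a = 2: 2+-1=1, 2+2=4
a = 4: 4+-1=3, 4+2=6
a = 7: 7+-1=6, 7+2=9
a = 10: 10+-1=9, 10+2=12
Collecting distinct sums: A + B = {-3, 0, 1, 3, 4, 6, 9, 12}
|A + B| = 8

A + B = {-3, 0, 1, 3, 4, 6, 9, 12}


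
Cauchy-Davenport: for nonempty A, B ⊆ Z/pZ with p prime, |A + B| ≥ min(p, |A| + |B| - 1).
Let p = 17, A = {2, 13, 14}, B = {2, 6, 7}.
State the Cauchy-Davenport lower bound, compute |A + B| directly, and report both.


Cauchy-Davenport: |A + B| ≥ min(p, |A| + |B| - 1) for A, B nonempty in Z/pZ.
|A| = 3, |B| = 3, p = 17.
CD lower bound = min(17, 3 + 3 - 1) = min(17, 5) = 5.
Compute A + B mod 17 directly:
a = 2: 2+2=4, 2+6=8, 2+7=9
a = 13: 13+2=15, 13+6=2, 13+7=3
a = 14: 14+2=16, 14+6=3, 14+7=4
A + B = {2, 3, 4, 8, 9, 15, 16}, so |A + B| = 7.
Verify: 7 ≥ 5? Yes ✓.

CD lower bound = 5, actual |A + B| = 7.


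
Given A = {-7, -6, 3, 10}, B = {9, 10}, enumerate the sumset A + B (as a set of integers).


A + B = {a + b : a ∈ A, b ∈ B}.
Enumerate all |A|·|B| = 4·2 = 8 pairs (a, b) and collect distinct sums.
a = -7: -7+9=2, -7+10=3
a = -6: -6+9=3, -6+10=4
a = 3: 3+9=12, 3+10=13
a = 10: 10+9=19, 10+10=20
Collecting distinct sums: A + B = {2, 3, 4, 12, 13, 19, 20}
|A + B| = 7

A + B = {2, 3, 4, 12, 13, 19, 20}


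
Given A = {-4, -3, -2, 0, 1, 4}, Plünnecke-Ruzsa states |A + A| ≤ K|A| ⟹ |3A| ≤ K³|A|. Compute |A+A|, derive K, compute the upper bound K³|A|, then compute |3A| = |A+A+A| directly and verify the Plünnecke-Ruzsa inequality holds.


|A| = 6.
Step 1: Compute A + A by enumerating all 36 pairs.
A + A = {-8, -7, -6, -5, -4, -3, -2, -1, 0, 1, 2, 4, 5, 8}, so |A + A| = 14.
Step 2: Doubling constant K = |A + A|/|A| = 14/6 = 14/6 ≈ 2.3333.
Step 3: Plünnecke-Ruzsa gives |3A| ≤ K³·|A| = (2.3333)³ · 6 ≈ 76.2222.
Step 4: Compute 3A = A + A + A directly by enumerating all triples (a,b,c) ∈ A³; |3A| = 22.
Step 5: Check 22 ≤ 76.2222? Yes ✓.

K = 14/6, Plünnecke-Ruzsa bound K³|A| ≈ 76.2222, |3A| = 22, inequality holds.


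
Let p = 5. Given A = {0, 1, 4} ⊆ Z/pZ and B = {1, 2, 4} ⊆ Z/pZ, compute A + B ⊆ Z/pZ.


Work in Z/5Z: reduce every sum a + b modulo 5.
Enumerate all 9 pairs:
a = 0: 0+1=1, 0+2=2, 0+4=4
a = 1: 1+1=2, 1+2=3, 1+4=0
a = 4: 4+1=0, 4+2=1, 4+4=3
Distinct residues collected: {0, 1, 2, 3, 4}
|A + B| = 5 (out of 5 total residues).

A + B = {0, 1, 2, 3, 4}


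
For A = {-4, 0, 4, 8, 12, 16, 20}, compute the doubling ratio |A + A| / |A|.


|A| = 7.
Compute A + A by enumerating all 49 pairs.
A + A = {-8, -4, 0, 4, 8, 12, 16, 20, 24, 28, 32, 36, 40}, so |A + A| = 13.
K = |A + A| / |A| = 13/7 (already in lowest terms) ≈ 1.8571.
Reference: AP of size 7 gives K = 13/7 ≈ 1.8571; a fully generic set of size 7 gives K ≈ 4.0000.

|A| = 7, |A + A| = 13, K = 13/7.


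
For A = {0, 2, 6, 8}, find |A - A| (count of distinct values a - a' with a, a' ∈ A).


A - A = {a - a' : a, a' ∈ A}; |A| = 4.
Bounds: 2|A|-1 ≤ |A - A| ≤ |A|² - |A| + 1, i.e. 7 ≤ |A - A| ≤ 13.
Note: 0 ∈ A - A always (from a - a). The set is symmetric: if d ∈ A - A then -d ∈ A - A.
Enumerate nonzero differences d = a - a' with a > a' (then include -d):
Positive differences: {2, 4, 6, 8}
Full difference set: {0} ∪ (positive diffs) ∪ (negative diffs).
|A - A| = 1 + 2·4 = 9 (matches direct enumeration: 9).

|A - A| = 9


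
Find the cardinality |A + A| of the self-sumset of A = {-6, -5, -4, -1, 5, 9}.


A + A = {a + a' : a, a' ∈ A}; |A| = 6.
General bounds: 2|A| - 1 ≤ |A + A| ≤ |A|(|A|+1)/2, i.e. 11 ≤ |A + A| ≤ 21.
Lower bound 2|A|-1 is attained iff A is an arithmetic progression.
Enumerate sums a + a' for a ≤ a' (symmetric, so this suffices):
a = -6: -6+-6=-12, -6+-5=-11, -6+-4=-10, -6+-1=-7, -6+5=-1, -6+9=3
a = -5: -5+-5=-10, -5+-4=-9, -5+-1=-6, -5+5=0, -5+9=4
a = -4: -4+-4=-8, -4+-1=-5, -4+5=1, -4+9=5
a = -1: -1+-1=-2, -1+5=4, -1+9=8
a = 5: 5+5=10, 5+9=14
a = 9: 9+9=18
Distinct sums: {-12, -11, -10, -9, -8, -7, -6, -5, -2, -1, 0, 1, 3, 4, 5, 8, 10, 14, 18}
|A + A| = 19

|A + A| = 19


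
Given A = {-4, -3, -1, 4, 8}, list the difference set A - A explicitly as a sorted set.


A - A = {a - a' : a, a' ∈ A}.
Compute a - a' for each ordered pair (a, a'):
a = -4: -4--4=0, -4--3=-1, -4--1=-3, -4-4=-8, -4-8=-12
a = -3: -3--4=1, -3--3=0, -3--1=-2, -3-4=-7, -3-8=-11
a = -1: -1--4=3, -1--3=2, -1--1=0, -1-4=-5, -1-8=-9
a = 4: 4--4=8, 4--3=7, 4--1=5, 4-4=0, 4-8=-4
a = 8: 8--4=12, 8--3=11, 8--1=9, 8-4=4, 8-8=0
Collecting distinct values (and noting 0 appears from a-a):
A - A = {-12, -11, -9, -8, -7, -5, -4, -3, -2, -1, 0, 1, 2, 3, 4, 5, 7, 8, 9, 11, 12}
|A - A| = 21

A - A = {-12, -11, -9, -8, -7, -5, -4, -3, -2, -1, 0, 1, 2, 3, 4, 5, 7, 8, 9, 11, 12}


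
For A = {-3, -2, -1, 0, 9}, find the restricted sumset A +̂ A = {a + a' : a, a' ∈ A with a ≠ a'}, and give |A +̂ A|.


Restricted sumset: A +̂ A = {a + a' : a ∈ A, a' ∈ A, a ≠ a'}.
Equivalently, take A + A and drop any sum 2a that is achievable ONLY as a + a for a ∈ A (i.e. sums representable only with equal summands).
Enumerate pairs (a, a') with a < a' (symmetric, so each unordered pair gives one sum; this covers all a ≠ a'):
  -3 + -2 = -5
  -3 + -1 = -4
  -3 + 0 = -3
  -3 + 9 = 6
  -2 + -1 = -3
  -2 + 0 = -2
  -2 + 9 = 7
  -1 + 0 = -1
  -1 + 9 = 8
  0 + 9 = 9
Collected distinct sums: {-5, -4, -3, -2, -1, 6, 7, 8, 9}
|A +̂ A| = 9
(Reference bound: |A +̂ A| ≥ 2|A| - 3 for |A| ≥ 2, with |A| = 5 giving ≥ 7.)

|A +̂ A| = 9


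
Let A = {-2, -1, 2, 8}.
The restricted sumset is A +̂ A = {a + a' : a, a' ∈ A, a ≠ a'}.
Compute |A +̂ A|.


Restricted sumset: A +̂ A = {a + a' : a ∈ A, a' ∈ A, a ≠ a'}.
Equivalently, take A + A and drop any sum 2a that is achievable ONLY as a + a for a ∈ A (i.e. sums representable only with equal summands).
Enumerate pairs (a, a') with a < a' (symmetric, so each unordered pair gives one sum; this covers all a ≠ a'):
  -2 + -1 = -3
  -2 + 2 = 0
  -2 + 8 = 6
  -1 + 2 = 1
  -1 + 8 = 7
  2 + 8 = 10
Collected distinct sums: {-3, 0, 1, 6, 7, 10}
|A +̂ A| = 6
(Reference bound: |A +̂ A| ≥ 2|A| - 3 for |A| ≥ 2, with |A| = 4 giving ≥ 5.)

|A +̂ A| = 6


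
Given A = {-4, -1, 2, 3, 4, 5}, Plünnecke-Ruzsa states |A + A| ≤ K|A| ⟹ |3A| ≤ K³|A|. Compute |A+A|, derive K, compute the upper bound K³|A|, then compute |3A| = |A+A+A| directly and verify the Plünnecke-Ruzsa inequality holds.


|A| = 6.
Step 1: Compute A + A by enumerating all 36 pairs.
A + A = {-8, -5, -2, -1, 0, 1, 2, 3, 4, 5, 6, 7, 8, 9, 10}, so |A + A| = 15.
Step 2: Doubling constant K = |A + A|/|A| = 15/6 = 15/6 ≈ 2.5000.
Step 3: Plünnecke-Ruzsa gives |3A| ≤ K³·|A| = (2.5000)³ · 6 ≈ 93.7500.
Step 4: Compute 3A = A + A + A directly by enumerating all triples (a,b,c) ∈ A³; |3A| = 24.
Step 5: Check 24 ≤ 93.7500? Yes ✓.

K = 15/6, Plünnecke-Ruzsa bound K³|A| ≈ 93.7500, |3A| = 24, inequality holds.


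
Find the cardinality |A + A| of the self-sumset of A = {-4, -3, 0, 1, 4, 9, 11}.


A + A = {a + a' : a, a' ∈ A}; |A| = 7.
General bounds: 2|A| - 1 ≤ |A + A| ≤ |A|(|A|+1)/2, i.e. 13 ≤ |A + A| ≤ 28.
Lower bound 2|A|-1 is attained iff A is an arithmetic progression.
Enumerate sums a + a' for a ≤ a' (symmetric, so this suffices):
a = -4: -4+-4=-8, -4+-3=-7, -4+0=-4, -4+1=-3, -4+4=0, -4+9=5, -4+11=7
a = -3: -3+-3=-6, -3+0=-3, -3+1=-2, -3+4=1, -3+9=6, -3+11=8
a = 0: 0+0=0, 0+1=1, 0+4=4, 0+9=9, 0+11=11
a = 1: 1+1=2, 1+4=5, 1+9=10, 1+11=12
a = 4: 4+4=8, 4+9=13, 4+11=15
a = 9: 9+9=18, 9+11=20
a = 11: 11+11=22
Distinct sums: {-8, -7, -6, -4, -3, -2, 0, 1, 2, 4, 5, 6, 7, 8, 9, 10, 11, 12, 13, 15, 18, 20, 22}
|A + A| = 23

|A + A| = 23


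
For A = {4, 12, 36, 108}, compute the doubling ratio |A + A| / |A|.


|A| = 4.
Compute A + A by enumerating all 16 pairs.
A + A = {8, 16, 24, 40, 48, 72, 112, 120, 144, 216}, so |A + A| = 10.
K = |A + A| / |A| = 10/4 = 5/2 ≈ 2.5000.
Reference: AP of size 4 gives K = 7/4 ≈ 1.7500; a fully generic set of size 4 gives K ≈ 2.5000.

|A| = 4, |A + A| = 10, K = 10/4 = 5/2.


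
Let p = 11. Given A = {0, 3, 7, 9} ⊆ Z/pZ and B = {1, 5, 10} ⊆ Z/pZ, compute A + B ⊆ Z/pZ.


Work in Z/11Z: reduce every sum a + b modulo 11.
Enumerate all 12 pairs:
a = 0: 0+1=1, 0+5=5, 0+10=10
a = 3: 3+1=4, 3+5=8, 3+10=2
a = 7: 7+1=8, 7+5=1, 7+10=6
a = 9: 9+1=10, 9+5=3, 9+10=8
Distinct residues collected: {1, 2, 3, 4, 5, 6, 8, 10}
|A + B| = 8 (out of 11 total residues).

A + B = {1, 2, 3, 4, 5, 6, 8, 10}


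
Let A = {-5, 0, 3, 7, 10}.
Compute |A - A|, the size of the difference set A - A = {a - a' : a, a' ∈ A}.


A - A = {a - a' : a, a' ∈ A}; |A| = 5.
Bounds: 2|A|-1 ≤ |A - A| ≤ |A|² - |A| + 1, i.e. 9 ≤ |A - A| ≤ 21.
Note: 0 ∈ A - A always (from a - a). The set is symmetric: if d ∈ A - A then -d ∈ A - A.
Enumerate nonzero differences d = a - a' with a > a' (then include -d):
Positive differences: {3, 4, 5, 7, 8, 10, 12, 15}
Full difference set: {0} ∪ (positive diffs) ∪ (negative diffs).
|A - A| = 1 + 2·8 = 17 (matches direct enumeration: 17).

|A - A| = 17


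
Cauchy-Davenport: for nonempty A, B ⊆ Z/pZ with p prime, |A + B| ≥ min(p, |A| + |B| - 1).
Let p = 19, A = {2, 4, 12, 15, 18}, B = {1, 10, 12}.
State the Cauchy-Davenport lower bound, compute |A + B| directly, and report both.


Cauchy-Davenport: |A + B| ≥ min(p, |A| + |B| - 1) for A, B nonempty in Z/pZ.
|A| = 5, |B| = 3, p = 19.
CD lower bound = min(19, 5 + 3 - 1) = min(19, 7) = 7.
Compute A + B mod 19 directly:
a = 2: 2+1=3, 2+10=12, 2+12=14
a = 4: 4+1=5, 4+10=14, 4+12=16
a = 12: 12+1=13, 12+10=3, 12+12=5
a = 15: 15+1=16, 15+10=6, 15+12=8
a = 18: 18+1=0, 18+10=9, 18+12=11
A + B = {0, 3, 5, 6, 8, 9, 11, 12, 13, 14, 16}, so |A + B| = 11.
Verify: 11 ≥ 7? Yes ✓.

CD lower bound = 7, actual |A + B| = 11.


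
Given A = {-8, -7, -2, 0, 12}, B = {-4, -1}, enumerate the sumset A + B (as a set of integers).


A + B = {a + b : a ∈ A, b ∈ B}.
Enumerate all |A|·|B| = 5·2 = 10 pairs (a, b) and collect distinct sums.
a = -8: -8+-4=-12, -8+-1=-9
a = -7: -7+-4=-11, -7+-1=-8
a = -2: -2+-4=-6, -2+-1=-3
a = 0: 0+-4=-4, 0+-1=-1
a = 12: 12+-4=8, 12+-1=11
Collecting distinct sums: A + B = {-12, -11, -9, -8, -6, -4, -3, -1, 8, 11}
|A + B| = 10

A + B = {-12, -11, -9, -8, -6, -4, -3, -1, 8, 11}


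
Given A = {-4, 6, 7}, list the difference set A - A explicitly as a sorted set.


A - A = {a - a' : a, a' ∈ A}.
Compute a - a' for each ordered pair (a, a'):
a = -4: -4--4=0, -4-6=-10, -4-7=-11
a = 6: 6--4=10, 6-6=0, 6-7=-1
a = 7: 7--4=11, 7-6=1, 7-7=0
Collecting distinct values (and noting 0 appears from a-a):
A - A = {-11, -10, -1, 0, 1, 10, 11}
|A - A| = 7

A - A = {-11, -10, -1, 0, 1, 10, 11}


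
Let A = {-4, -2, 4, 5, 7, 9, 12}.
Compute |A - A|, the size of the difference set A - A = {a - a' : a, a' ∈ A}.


A - A = {a - a' : a, a' ∈ A}; |A| = 7.
Bounds: 2|A|-1 ≤ |A - A| ≤ |A|² - |A| + 1, i.e. 13 ≤ |A - A| ≤ 43.
Note: 0 ∈ A - A always (from a - a). The set is symmetric: if d ∈ A - A then -d ∈ A - A.
Enumerate nonzero differences d = a - a' with a > a' (then include -d):
Positive differences: {1, 2, 3, 4, 5, 6, 7, 8, 9, 11, 13, 14, 16}
Full difference set: {0} ∪ (positive diffs) ∪ (negative diffs).
|A - A| = 1 + 2·13 = 27 (matches direct enumeration: 27).

|A - A| = 27


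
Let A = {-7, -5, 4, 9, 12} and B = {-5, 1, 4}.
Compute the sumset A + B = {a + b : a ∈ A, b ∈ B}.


A + B = {a + b : a ∈ A, b ∈ B}.
Enumerate all |A|·|B| = 5·3 = 15 pairs (a, b) and collect distinct sums.
a = -7: -7+-5=-12, -7+1=-6, -7+4=-3
a = -5: -5+-5=-10, -5+1=-4, -5+4=-1
a = 4: 4+-5=-1, 4+1=5, 4+4=8
a = 9: 9+-5=4, 9+1=10, 9+4=13
a = 12: 12+-5=7, 12+1=13, 12+4=16
Collecting distinct sums: A + B = {-12, -10, -6, -4, -3, -1, 4, 5, 7, 8, 10, 13, 16}
|A + B| = 13

A + B = {-12, -10, -6, -4, -3, -1, 4, 5, 7, 8, 10, 13, 16}


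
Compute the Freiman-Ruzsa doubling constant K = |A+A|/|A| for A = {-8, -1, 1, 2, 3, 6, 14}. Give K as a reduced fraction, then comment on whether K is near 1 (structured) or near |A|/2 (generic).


|A| = 7.
Compute A + A by enumerating all 49 pairs.
A + A = {-16, -9, -7, -6, -5, -2, 0, 1, 2, 3, 4, 5, 6, 7, 8, 9, 12, 13, 15, 16, 17, 20, 28}, so |A + A| = 23.
K = |A + A| / |A| = 23/7 (already in lowest terms) ≈ 3.2857.
Reference: AP of size 7 gives K = 13/7 ≈ 1.8571; a fully generic set of size 7 gives K ≈ 4.0000.

|A| = 7, |A + A| = 23, K = 23/7.


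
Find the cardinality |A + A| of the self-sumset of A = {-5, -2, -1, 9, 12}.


A + A = {a + a' : a, a' ∈ A}; |A| = 5.
General bounds: 2|A| - 1 ≤ |A + A| ≤ |A|(|A|+1)/2, i.e. 9 ≤ |A + A| ≤ 15.
Lower bound 2|A|-1 is attained iff A is an arithmetic progression.
Enumerate sums a + a' for a ≤ a' (symmetric, so this suffices):
a = -5: -5+-5=-10, -5+-2=-7, -5+-1=-6, -5+9=4, -5+12=7
a = -2: -2+-2=-4, -2+-1=-3, -2+9=7, -2+12=10
a = -1: -1+-1=-2, -1+9=8, -1+12=11
a = 9: 9+9=18, 9+12=21
a = 12: 12+12=24
Distinct sums: {-10, -7, -6, -4, -3, -2, 4, 7, 8, 10, 11, 18, 21, 24}
|A + A| = 14

|A + A| = 14


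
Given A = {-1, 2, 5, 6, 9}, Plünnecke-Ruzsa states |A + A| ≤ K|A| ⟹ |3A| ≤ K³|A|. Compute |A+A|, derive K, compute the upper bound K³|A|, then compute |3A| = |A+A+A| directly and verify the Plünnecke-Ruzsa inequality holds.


|A| = 5.
Step 1: Compute A + A by enumerating all 25 pairs.
A + A = {-2, 1, 4, 5, 7, 8, 10, 11, 12, 14, 15, 18}, so |A + A| = 12.
Step 2: Doubling constant K = |A + A|/|A| = 12/5 = 12/5 ≈ 2.4000.
Step 3: Plünnecke-Ruzsa gives |3A| ≤ K³·|A| = (2.4000)³ · 5 ≈ 69.1200.
Step 4: Compute 3A = A + A + A directly by enumerating all triples (a,b,c) ∈ A³; |3A| = 22.
Step 5: Check 22 ≤ 69.1200? Yes ✓.

K = 12/5, Plünnecke-Ruzsa bound K³|A| ≈ 69.1200, |3A| = 22, inequality holds.


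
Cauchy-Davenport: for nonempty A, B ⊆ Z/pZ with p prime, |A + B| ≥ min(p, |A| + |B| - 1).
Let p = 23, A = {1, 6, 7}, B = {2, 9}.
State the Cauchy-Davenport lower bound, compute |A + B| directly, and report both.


Cauchy-Davenport: |A + B| ≥ min(p, |A| + |B| - 1) for A, B nonempty in Z/pZ.
|A| = 3, |B| = 2, p = 23.
CD lower bound = min(23, 3 + 2 - 1) = min(23, 4) = 4.
Compute A + B mod 23 directly:
a = 1: 1+2=3, 1+9=10
a = 6: 6+2=8, 6+9=15
a = 7: 7+2=9, 7+9=16
A + B = {3, 8, 9, 10, 15, 16}, so |A + B| = 6.
Verify: 6 ≥ 4? Yes ✓.

CD lower bound = 4, actual |A + B| = 6.


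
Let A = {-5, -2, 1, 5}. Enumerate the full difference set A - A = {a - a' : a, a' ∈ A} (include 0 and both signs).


A - A = {a - a' : a, a' ∈ A}.
Compute a - a' for each ordered pair (a, a'):
a = -5: -5--5=0, -5--2=-3, -5-1=-6, -5-5=-10
a = -2: -2--5=3, -2--2=0, -2-1=-3, -2-5=-7
a = 1: 1--5=6, 1--2=3, 1-1=0, 1-5=-4
a = 5: 5--5=10, 5--2=7, 5-1=4, 5-5=0
Collecting distinct values (and noting 0 appears from a-a):
A - A = {-10, -7, -6, -4, -3, 0, 3, 4, 6, 7, 10}
|A - A| = 11

A - A = {-10, -7, -6, -4, -3, 0, 3, 4, 6, 7, 10}


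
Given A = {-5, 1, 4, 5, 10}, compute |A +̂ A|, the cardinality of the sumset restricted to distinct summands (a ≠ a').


Restricted sumset: A +̂ A = {a + a' : a ∈ A, a' ∈ A, a ≠ a'}.
Equivalently, take A + A and drop any sum 2a that is achievable ONLY as a + a for a ∈ A (i.e. sums representable only with equal summands).
Enumerate pairs (a, a') with a < a' (symmetric, so each unordered pair gives one sum; this covers all a ≠ a'):
  -5 + 1 = -4
  -5 + 4 = -1
  -5 + 5 = 0
  -5 + 10 = 5
  1 + 4 = 5
  1 + 5 = 6
  1 + 10 = 11
  4 + 5 = 9
  4 + 10 = 14
  5 + 10 = 15
Collected distinct sums: {-4, -1, 0, 5, 6, 9, 11, 14, 15}
|A +̂ A| = 9
(Reference bound: |A +̂ A| ≥ 2|A| - 3 for |A| ≥ 2, with |A| = 5 giving ≥ 7.)

|A +̂ A| = 9


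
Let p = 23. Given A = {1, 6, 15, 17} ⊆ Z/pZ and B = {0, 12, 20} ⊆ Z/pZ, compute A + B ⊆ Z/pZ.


Work in Z/23Z: reduce every sum a + b modulo 23.
Enumerate all 12 pairs:
a = 1: 1+0=1, 1+12=13, 1+20=21
a = 6: 6+0=6, 6+12=18, 6+20=3
a = 15: 15+0=15, 15+12=4, 15+20=12
a = 17: 17+0=17, 17+12=6, 17+20=14
Distinct residues collected: {1, 3, 4, 6, 12, 13, 14, 15, 17, 18, 21}
|A + B| = 11 (out of 23 total residues).

A + B = {1, 3, 4, 6, 12, 13, 14, 15, 17, 18, 21}


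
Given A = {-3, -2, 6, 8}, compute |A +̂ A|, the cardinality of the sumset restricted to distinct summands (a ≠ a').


Restricted sumset: A +̂ A = {a + a' : a ∈ A, a' ∈ A, a ≠ a'}.
Equivalently, take A + A and drop any sum 2a that is achievable ONLY as a + a for a ∈ A (i.e. sums representable only with equal summands).
Enumerate pairs (a, a') with a < a' (symmetric, so each unordered pair gives one sum; this covers all a ≠ a'):
  -3 + -2 = -5
  -3 + 6 = 3
  -3 + 8 = 5
  -2 + 6 = 4
  -2 + 8 = 6
  6 + 8 = 14
Collected distinct sums: {-5, 3, 4, 5, 6, 14}
|A +̂ A| = 6
(Reference bound: |A +̂ A| ≥ 2|A| - 3 for |A| ≥ 2, with |A| = 4 giving ≥ 5.)

|A +̂ A| = 6


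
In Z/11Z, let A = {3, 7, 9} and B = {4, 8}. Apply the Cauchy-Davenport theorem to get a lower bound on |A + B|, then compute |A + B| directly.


Cauchy-Davenport: |A + B| ≥ min(p, |A| + |B| - 1) for A, B nonempty in Z/pZ.
|A| = 3, |B| = 2, p = 11.
CD lower bound = min(11, 3 + 2 - 1) = min(11, 4) = 4.
Compute A + B mod 11 directly:
a = 3: 3+4=7, 3+8=0
a = 7: 7+4=0, 7+8=4
a = 9: 9+4=2, 9+8=6
A + B = {0, 2, 4, 6, 7}, so |A + B| = 5.
Verify: 5 ≥ 4? Yes ✓.

CD lower bound = 4, actual |A + B| = 5.


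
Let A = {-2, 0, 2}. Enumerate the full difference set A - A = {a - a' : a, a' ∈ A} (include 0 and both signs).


A - A = {a - a' : a, a' ∈ A}.
Compute a - a' for each ordered pair (a, a'):
a = -2: -2--2=0, -2-0=-2, -2-2=-4
a = 0: 0--2=2, 0-0=0, 0-2=-2
a = 2: 2--2=4, 2-0=2, 2-2=0
Collecting distinct values (and noting 0 appears from a-a):
A - A = {-4, -2, 0, 2, 4}
|A - A| = 5

A - A = {-4, -2, 0, 2, 4}


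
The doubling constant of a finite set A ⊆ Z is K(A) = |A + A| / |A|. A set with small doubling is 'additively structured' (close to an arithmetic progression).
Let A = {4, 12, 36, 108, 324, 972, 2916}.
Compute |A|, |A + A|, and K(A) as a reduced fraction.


|A| = 7.
Compute A + A by enumerating all 49 pairs.
A + A = {8, 16, 24, 40, 48, 72, 112, 120, 144, 216, 328, 336, 360, 432, 648, 976, 984, 1008, 1080, 1296, 1944, 2920, 2928, 2952, 3024, 3240, 3888, 5832}, so |A + A| = 28.
K = |A + A| / |A| = 28/7 = 4/1 ≈ 4.0000.
Reference: AP of size 7 gives K = 13/7 ≈ 1.8571; a fully generic set of size 7 gives K ≈ 4.0000.

|A| = 7, |A + A| = 28, K = 28/7 = 4/1.


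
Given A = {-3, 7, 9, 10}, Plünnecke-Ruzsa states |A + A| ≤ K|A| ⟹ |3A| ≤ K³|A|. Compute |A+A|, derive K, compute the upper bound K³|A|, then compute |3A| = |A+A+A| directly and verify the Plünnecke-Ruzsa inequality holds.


|A| = 4.
Step 1: Compute A + A by enumerating all 16 pairs.
A + A = {-6, 4, 6, 7, 14, 16, 17, 18, 19, 20}, so |A + A| = 10.
Step 2: Doubling constant K = |A + A|/|A| = 10/4 = 10/4 ≈ 2.5000.
Step 3: Plünnecke-Ruzsa gives |3A| ≤ K³·|A| = (2.5000)³ · 4 ≈ 62.5000.
Step 4: Compute 3A = A + A + A directly by enumerating all triples (a,b,c) ∈ A³; |3A| = 19.
Step 5: Check 19 ≤ 62.5000? Yes ✓.

K = 10/4, Plünnecke-Ruzsa bound K³|A| ≈ 62.5000, |3A| = 19, inequality holds.


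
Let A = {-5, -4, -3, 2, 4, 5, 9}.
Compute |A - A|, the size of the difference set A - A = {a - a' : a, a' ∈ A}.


A - A = {a - a' : a, a' ∈ A}; |A| = 7.
Bounds: 2|A|-1 ≤ |A - A| ≤ |A|² - |A| + 1, i.e. 13 ≤ |A - A| ≤ 43.
Note: 0 ∈ A - A always (from a - a). The set is symmetric: if d ∈ A - A then -d ∈ A - A.
Enumerate nonzero differences d = a - a' with a > a' (then include -d):
Positive differences: {1, 2, 3, 4, 5, 6, 7, 8, 9, 10, 12, 13, 14}
Full difference set: {0} ∪ (positive diffs) ∪ (negative diffs).
|A - A| = 1 + 2·13 = 27 (matches direct enumeration: 27).

|A - A| = 27


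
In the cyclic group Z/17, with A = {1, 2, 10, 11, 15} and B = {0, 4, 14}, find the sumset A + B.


Work in Z/17Z: reduce every sum a + b modulo 17.
Enumerate all 15 pairs:
a = 1: 1+0=1, 1+4=5, 1+14=15
a = 2: 2+0=2, 2+4=6, 2+14=16
a = 10: 10+0=10, 10+4=14, 10+14=7
a = 11: 11+0=11, 11+4=15, 11+14=8
a = 15: 15+0=15, 15+4=2, 15+14=12
Distinct residues collected: {1, 2, 5, 6, 7, 8, 10, 11, 12, 14, 15, 16}
|A + B| = 12 (out of 17 total residues).

A + B = {1, 2, 5, 6, 7, 8, 10, 11, 12, 14, 15, 16}


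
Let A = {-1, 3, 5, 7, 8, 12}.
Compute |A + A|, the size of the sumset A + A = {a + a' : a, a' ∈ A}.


A + A = {a + a' : a, a' ∈ A}; |A| = 6.
General bounds: 2|A| - 1 ≤ |A + A| ≤ |A|(|A|+1)/2, i.e. 11 ≤ |A + A| ≤ 21.
Lower bound 2|A|-1 is attained iff A is an arithmetic progression.
Enumerate sums a + a' for a ≤ a' (symmetric, so this suffices):
a = -1: -1+-1=-2, -1+3=2, -1+5=4, -1+7=6, -1+8=7, -1+12=11
a = 3: 3+3=6, 3+5=8, 3+7=10, 3+8=11, 3+12=15
a = 5: 5+5=10, 5+7=12, 5+8=13, 5+12=17
a = 7: 7+7=14, 7+8=15, 7+12=19
a = 8: 8+8=16, 8+12=20
a = 12: 12+12=24
Distinct sums: {-2, 2, 4, 6, 7, 8, 10, 11, 12, 13, 14, 15, 16, 17, 19, 20, 24}
|A + A| = 17

|A + A| = 17


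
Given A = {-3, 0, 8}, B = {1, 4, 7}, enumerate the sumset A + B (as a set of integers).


A + B = {a + b : a ∈ A, b ∈ B}.
Enumerate all |A|·|B| = 3·3 = 9 pairs (a, b) and collect distinct sums.
a = -3: -3+1=-2, -3+4=1, -3+7=4
a = 0: 0+1=1, 0+4=4, 0+7=7
a = 8: 8+1=9, 8+4=12, 8+7=15
Collecting distinct sums: A + B = {-2, 1, 4, 7, 9, 12, 15}
|A + B| = 7

A + B = {-2, 1, 4, 7, 9, 12, 15}


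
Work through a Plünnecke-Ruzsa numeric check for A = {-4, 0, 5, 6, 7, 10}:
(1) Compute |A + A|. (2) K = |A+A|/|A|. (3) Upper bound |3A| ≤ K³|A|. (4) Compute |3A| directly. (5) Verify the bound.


|A| = 6.
Step 1: Compute A + A by enumerating all 36 pairs.
A + A = {-8, -4, 0, 1, 2, 3, 5, 6, 7, 10, 11, 12, 13, 14, 15, 16, 17, 20}, so |A + A| = 18.
Step 2: Doubling constant K = |A + A|/|A| = 18/6 = 18/6 ≈ 3.0000.
Step 3: Plünnecke-Ruzsa gives |3A| ≤ K³·|A| = (3.0000)³ · 6 ≈ 162.0000.
Step 4: Compute 3A = A + A + A directly by enumerating all triples (a,b,c) ∈ A³; |3A| = 34.
Step 5: Check 34 ≤ 162.0000? Yes ✓.

K = 18/6, Plünnecke-Ruzsa bound K³|A| ≈ 162.0000, |3A| = 34, inequality holds.


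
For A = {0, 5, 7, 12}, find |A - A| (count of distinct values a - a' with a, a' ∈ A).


A - A = {a - a' : a, a' ∈ A}; |A| = 4.
Bounds: 2|A|-1 ≤ |A - A| ≤ |A|² - |A| + 1, i.e. 7 ≤ |A - A| ≤ 13.
Note: 0 ∈ A - A always (from a - a). The set is symmetric: if d ∈ A - A then -d ∈ A - A.
Enumerate nonzero differences d = a - a' with a > a' (then include -d):
Positive differences: {2, 5, 7, 12}
Full difference set: {0} ∪ (positive diffs) ∪ (negative diffs).
|A - A| = 1 + 2·4 = 9 (matches direct enumeration: 9).

|A - A| = 9


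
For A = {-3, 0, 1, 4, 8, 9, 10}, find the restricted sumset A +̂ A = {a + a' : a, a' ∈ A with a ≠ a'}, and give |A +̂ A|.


Restricted sumset: A +̂ A = {a + a' : a ∈ A, a' ∈ A, a ≠ a'}.
Equivalently, take A + A and drop any sum 2a that is achievable ONLY as a + a for a ∈ A (i.e. sums representable only with equal summands).
Enumerate pairs (a, a') with a < a' (symmetric, so each unordered pair gives one sum; this covers all a ≠ a'):
  -3 + 0 = -3
  -3 + 1 = -2
  -3 + 4 = 1
  -3 + 8 = 5
  -3 + 9 = 6
  -3 + 10 = 7
  0 + 1 = 1
  0 + 4 = 4
  0 + 8 = 8
  0 + 9 = 9
  0 + 10 = 10
  1 + 4 = 5
  1 + 8 = 9
  1 + 9 = 10
  1 + 10 = 11
  4 + 8 = 12
  4 + 9 = 13
  4 + 10 = 14
  8 + 9 = 17
  8 + 10 = 18
  9 + 10 = 19
Collected distinct sums: {-3, -2, 1, 4, 5, 6, 7, 8, 9, 10, 11, 12, 13, 14, 17, 18, 19}
|A +̂ A| = 17
(Reference bound: |A +̂ A| ≥ 2|A| - 3 for |A| ≥ 2, with |A| = 7 giving ≥ 11.)

|A +̂ A| = 17


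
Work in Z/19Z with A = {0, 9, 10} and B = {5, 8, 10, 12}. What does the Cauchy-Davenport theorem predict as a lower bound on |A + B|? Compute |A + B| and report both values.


Cauchy-Davenport: |A + B| ≥ min(p, |A| + |B| - 1) for A, B nonempty in Z/pZ.
|A| = 3, |B| = 4, p = 19.
CD lower bound = min(19, 3 + 4 - 1) = min(19, 6) = 6.
Compute A + B mod 19 directly:
a = 0: 0+5=5, 0+8=8, 0+10=10, 0+12=12
a = 9: 9+5=14, 9+8=17, 9+10=0, 9+12=2
a = 10: 10+5=15, 10+8=18, 10+10=1, 10+12=3
A + B = {0, 1, 2, 3, 5, 8, 10, 12, 14, 15, 17, 18}, so |A + B| = 12.
Verify: 12 ≥ 6? Yes ✓.

CD lower bound = 6, actual |A + B| = 12.


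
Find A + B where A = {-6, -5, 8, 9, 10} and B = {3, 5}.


A + B = {a + b : a ∈ A, b ∈ B}.
Enumerate all |A|·|B| = 5·2 = 10 pairs (a, b) and collect distinct sums.
a = -6: -6+3=-3, -6+5=-1
a = -5: -5+3=-2, -5+5=0
a = 8: 8+3=11, 8+5=13
a = 9: 9+3=12, 9+5=14
a = 10: 10+3=13, 10+5=15
Collecting distinct sums: A + B = {-3, -2, -1, 0, 11, 12, 13, 14, 15}
|A + B| = 9

A + B = {-3, -2, -1, 0, 11, 12, 13, 14, 15}


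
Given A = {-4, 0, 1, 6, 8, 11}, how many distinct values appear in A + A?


A + A = {a + a' : a, a' ∈ A}; |A| = 6.
General bounds: 2|A| - 1 ≤ |A + A| ≤ |A|(|A|+1)/2, i.e. 11 ≤ |A + A| ≤ 21.
Lower bound 2|A|-1 is attained iff A is an arithmetic progression.
Enumerate sums a + a' for a ≤ a' (symmetric, so this suffices):
a = -4: -4+-4=-8, -4+0=-4, -4+1=-3, -4+6=2, -4+8=4, -4+11=7
a = 0: 0+0=0, 0+1=1, 0+6=6, 0+8=8, 0+11=11
a = 1: 1+1=2, 1+6=7, 1+8=9, 1+11=12
a = 6: 6+6=12, 6+8=14, 6+11=17
a = 8: 8+8=16, 8+11=19
a = 11: 11+11=22
Distinct sums: {-8, -4, -3, 0, 1, 2, 4, 6, 7, 8, 9, 11, 12, 14, 16, 17, 19, 22}
|A + A| = 18

|A + A| = 18


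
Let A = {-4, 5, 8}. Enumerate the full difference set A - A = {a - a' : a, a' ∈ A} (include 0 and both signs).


A - A = {a - a' : a, a' ∈ A}.
Compute a - a' for each ordered pair (a, a'):
a = -4: -4--4=0, -4-5=-9, -4-8=-12
a = 5: 5--4=9, 5-5=0, 5-8=-3
a = 8: 8--4=12, 8-5=3, 8-8=0
Collecting distinct values (and noting 0 appears from a-a):
A - A = {-12, -9, -3, 0, 3, 9, 12}
|A - A| = 7

A - A = {-12, -9, -3, 0, 3, 9, 12}


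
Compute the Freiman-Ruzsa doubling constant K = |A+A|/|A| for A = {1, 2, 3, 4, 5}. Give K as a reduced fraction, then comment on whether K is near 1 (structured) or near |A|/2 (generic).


|A| = 5.
Compute A + A by enumerating all 25 pairs.
A + A = {2, 3, 4, 5, 6, 7, 8, 9, 10}, so |A + A| = 9.
K = |A + A| / |A| = 9/5 (already in lowest terms) ≈ 1.8000.
Reference: AP of size 5 gives K = 9/5 ≈ 1.8000; a fully generic set of size 5 gives K ≈ 3.0000.

|A| = 5, |A + A| = 9, K = 9/5.


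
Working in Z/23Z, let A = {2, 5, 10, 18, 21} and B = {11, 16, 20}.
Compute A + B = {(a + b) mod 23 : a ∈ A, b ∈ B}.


Work in Z/23Z: reduce every sum a + b modulo 23.
Enumerate all 15 pairs:
a = 2: 2+11=13, 2+16=18, 2+20=22
a = 5: 5+11=16, 5+16=21, 5+20=2
a = 10: 10+11=21, 10+16=3, 10+20=7
a = 18: 18+11=6, 18+16=11, 18+20=15
a = 21: 21+11=9, 21+16=14, 21+20=18
Distinct residues collected: {2, 3, 6, 7, 9, 11, 13, 14, 15, 16, 18, 21, 22}
|A + B| = 13 (out of 23 total residues).

A + B = {2, 3, 6, 7, 9, 11, 13, 14, 15, 16, 18, 21, 22}


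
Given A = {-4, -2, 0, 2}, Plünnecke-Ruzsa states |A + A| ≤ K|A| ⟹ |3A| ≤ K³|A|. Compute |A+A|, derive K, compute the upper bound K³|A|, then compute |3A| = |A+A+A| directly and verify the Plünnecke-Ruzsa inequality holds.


|A| = 4.
Step 1: Compute A + A by enumerating all 16 pairs.
A + A = {-8, -6, -4, -2, 0, 2, 4}, so |A + A| = 7.
Step 2: Doubling constant K = |A + A|/|A| = 7/4 = 7/4 ≈ 1.7500.
Step 3: Plünnecke-Ruzsa gives |3A| ≤ K³·|A| = (1.7500)³ · 4 ≈ 21.4375.
Step 4: Compute 3A = A + A + A directly by enumerating all triples (a,b,c) ∈ A³; |3A| = 10.
Step 5: Check 10 ≤ 21.4375? Yes ✓.

K = 7/4, Plünnecke-Ruzsa bound K³|A| ≈ 21.4375, |3A| = 10, inequality holds.


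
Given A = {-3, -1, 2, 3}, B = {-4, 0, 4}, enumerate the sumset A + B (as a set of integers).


A + B = {a + b : a ∈ A, b ∈ B}.
Enumerate all |A|·|B| = 4·3 = 12 pairs (a, b) and collect distinct sums.
a = -3: -3+-4=-7, -3+0=-3, -3+4=1
a = -1: -1+-4=-5, -1+0=-1, -1+4=3
a = 2: 2+-4=-2, 2+0=2, 2+4=6
a = 3: 3+-4=-1, 3+0=3, 3+4=7
Collecting distinct sums: A + B = {-7, -5, -3, -2, -1, 1, 2, 3, 6, 7}
|A + B| = 10

A + B = {-7, -5, -3, -2, -1, 1, 2, 3, 6, 7}


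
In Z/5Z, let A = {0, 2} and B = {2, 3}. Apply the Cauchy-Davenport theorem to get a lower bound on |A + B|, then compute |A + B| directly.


Cauchy-Davenport: |A + B| ≥ min(p, |A| + |B| - 1) for A, B nonempty in Z/pZ.
|A| = 2, |B| = 2, p = 5.
CD lower bound = min(5, 2 + 2 - 1) = min(5, 3) = 3.
Compute A + B mod 5 directly:
a = 0: 0+2=2, 0+3=3
a = 2: 2+2=4, 2+3=0
A + B = {0, 2, 3, 4}, so |A + B| = 4.
Verify: 4 ≥ 3? Yes ✓.

CD lower bound = 3, actual |A + B| = 4.


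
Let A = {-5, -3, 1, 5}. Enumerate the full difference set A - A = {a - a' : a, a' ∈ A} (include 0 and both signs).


A - A = {a - a' : a, a' ∈ A}.
Compute a - a' for each ordered pair (a, a'):
a = -5: -5--5=0, -5--3=-2, -5-1=-6, -5-5=-10
a = -3: -3--5=2, -3--3=0, -3-1=-4, -3-5=-8
a = 1: 1--5=6, 1--3=4, 1-1=0, 1-5=-4
a = 5: 5--5=10, 5--3=8, 5-1=4, 5-5=0
Collecting distinct values (and noting 0 appears from a-a):
A - A = {-10, -8, -6, -4, -2, 0, 2, 4, 6, 8, 10}
|A - A| = 11

A - A = {-10, -8, -6, -4, -2, 0, 2, 4, 6, 8, 10}


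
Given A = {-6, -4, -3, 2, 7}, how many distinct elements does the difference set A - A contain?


A - A = {a - a' : a, a' ∈ A}; |A| = 5.
Bounds: 2|A|-1 ≤ |A - A| ≤ |A|² - |A| + 1, i.e. 9 ≤ |A - A| ≤ 21.
Note: 0 ∈ A - A always (from a - a). The set is symmetric: if d ∈ A - A then -d ∈ A - A.
Enumerate nonzero differences d = a - a' with a > a' (then include -d):
Positive differences: {1, 2, 3, 5, 6, 8, 10, 11, 13}
Full difference set: {0} ∪ (positive diffs) ∪ (negative diffs).
|A - A| = 1 + 2·9 = 19 (matches direct enumeration: 19).

|A - A| = 19


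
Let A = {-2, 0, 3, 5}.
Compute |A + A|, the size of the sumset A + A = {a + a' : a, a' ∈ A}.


A + A = {a + a' : a, a' ∈ A}; |A| = 4.
General bounds: 2|A| - 1 ≤ |A + A| ≤ |A|(|A|+1)/2, i.e. 7 ≤ |A + A| ≤ 10.
Lower bound 2|A|-1 is attained iff A is an arithmetic progression.
Enumerate sums a + a' for a ≤ a' (symmetric, so this suffices):
a = -2: -2+-2=-4, -2+0=-2, -2+3=1, -2+5=3
a = 0: 0+0=0, 0+3=3, 0+5=5
a = 3: 3+3=6, 3+5=8
a = 5: 5+5=10
Distinct sums: {-4, -2, 0, 1, 3, 5, 6, 8, 10}
|A + A| = 9

|A + A| = 9


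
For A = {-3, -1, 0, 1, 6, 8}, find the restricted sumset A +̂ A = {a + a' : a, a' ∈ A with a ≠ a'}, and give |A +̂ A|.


Restricted sumset: A +̂ A = {a + a' : a ∈ A, a' ∈ A, a ≠ a'}.
Equivalently, take A + A and drop any sum 2a that is achievable ONLY as a + a for a ∈ A (i.e. sums representable only with equal summands).
Enumerate pairs (a, a') with a < a' (symmetric, so each unordered pair gives one sum; this covers all a ≠ a'):
  -3 + -1 = -4
  -3 + 0 = -3
  -3 + 1 = -2
  -3 + 6 = 3
  -3 + 8 = 5
  -1 + 0 = -1
  -1 + 1 = 0
  -1 + 6 = 5
  -1 + 8 = 7
  0 + 1 = 1
  0 + 6 = 6
  0 + 8 = 8
  1 + 6 = 7
  1 + 8 = 9
  6 + 8 = 14
Collected distinct sums: {-4, -3, -2, -1, 0, 1, 3, 5, 6, 7, 8, 9, 14}
|A +̂ A| = 13
(Reference bound: |A +̂ A| ≥ 2|A| - 3 for |A| ≥ 2, with |A| = 6 giving ≥ 9.)

|A +̂ A| = 13


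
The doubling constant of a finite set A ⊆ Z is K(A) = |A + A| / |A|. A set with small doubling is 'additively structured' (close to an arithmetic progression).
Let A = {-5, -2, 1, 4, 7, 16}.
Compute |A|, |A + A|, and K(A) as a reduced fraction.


|A| = 6.
Compute A + A by enumerating all 36 pairs.
A + A = {-10, -7, -4, -1, 2, 5, 8, 11, 14, 17, 20, 23, 32}, so |A + A| = 13.
K = |A + A| / |A| = 13/6 (already in lowest terms) ≈ 2.1667.
Reference: AP of size 6 gives K = 11/6 ≈ 1.8333; a fully generic set of size 6 gives K ≈ 3.5000.

|A| = 6, |A + A| = 13, K = 13/6.


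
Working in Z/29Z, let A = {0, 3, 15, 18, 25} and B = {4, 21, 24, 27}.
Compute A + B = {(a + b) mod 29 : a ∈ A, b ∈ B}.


Work in Z/29Z: reduce every sum a + b modulo 29.
Enumerate all 20 pairs:
a = 0: 0+4=4, 0+21=21, 0+24=24, 0+27=27
a = 3: 3+4=7, 3+21=24, 3+24=27, 3+27=1
a = 15: 15+4=19, 15+21=7, 15+24=10, 15+27=13
a = 18: 18+4=22, 18+21=10, 18+24=13, 18+27=16
a = 25: 25+4=0, 25+21=17, 25+24=20, 25+27=23
Distinct residues collected: {0, 1, 4, 7, 10, 13, 16, 17, 19, 20, 21, 22, 23, 24, 27}
|A + B| = 15 (out of 29 total residues).

A + B = {0, 1, 4, 7, 10, 13, 16, 17, 19, 20, 21, 22, 23, 24, 27}


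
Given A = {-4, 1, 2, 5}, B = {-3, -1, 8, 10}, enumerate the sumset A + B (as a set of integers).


A + B = {a + b : a ∈ A, b ∈ B}.
Enumerate all |A|·|B| = 4·4 = 16 pairs (a, b) and collect distinct sums.
a = -4: -4+-3=-7, -4+-1=-5, -4+8=4, -4+10=6
a = 1: 1+-3=-2, 1+-1=0, 1+8=9, 1+10=11
a = 2: 2+-3=-1, 2+-1=1, 2+8=10, 2+10=12
a = 5: 5+-3=2, 5+-1=4, 5+8=13, 5+10=15
Collecting distinct sums: A + B = {-7, -5, -2, -1, 0, 1, 2, 4, 6, 9, 10, 11, 12, 13, 15}
|A + B| = 15

A + B = {-7, -5, -2, -1, 0, 1, 2, 4, 6, 9, 10, 11, 12, 13, 15}


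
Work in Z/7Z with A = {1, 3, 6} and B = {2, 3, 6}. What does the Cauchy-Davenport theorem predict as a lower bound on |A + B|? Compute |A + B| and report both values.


Cauchy-Davenport: |A + B| ≥ min(p, |A| + |B| - 1) for A, B nonempty in Z/pZ.
|A| = 3, |B| = 3, p = 7.
CD lower bound = min(7, 3 + 3 - 1) = min(7, 5) = 5.
Compute A + B mod 7 directly:
a = 1: 1+2=3, 1+3=4, 1+6=0
a = 3: 3+2=5, 3+3=6, 3+6=2
a = 6: 6+2=1, 6+3=2, 6+6=5
A + B = {0, 1, 2, 3, 4, 5, 6}, so |A + B| = 7.
Verify: 7 ≥ 5? Yes ✓.

CD lower bound = 5, actual |A + B| = 7.


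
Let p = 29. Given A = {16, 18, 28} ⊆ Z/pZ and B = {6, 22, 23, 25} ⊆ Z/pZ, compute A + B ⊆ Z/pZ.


Work in Z/29Z: reduce every sum a + b modulo 29.
Enumerate all 12 pairs:
a = 16: 16+6=22, 16+22=9, 16+23=10, 16+25=12
a = 18: 18+6=24, 18+22=11, 18+23=12, 18+25=14
a = 28: 28+6=5, 28+22=21, 28+23=22, 28+25=24
Distinct residues collected: {5, 9, 10, 11, 12, 14, 21, 22, 24}
|A + B| = 9 (out of 29 total residues).

A + B = {5, 9, 10, 11, 12, 14, 21, 22, 24}


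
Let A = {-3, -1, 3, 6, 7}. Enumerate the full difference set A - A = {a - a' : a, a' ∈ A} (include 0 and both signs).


A - A = {a - a' : a, a' ∈ A}.
Compute a - a' for each ordered pair (a, a'):
a = -3: -3--3=0, -3--1=-2, -3-3=-6, -3-6=-9, -3-7=-10
a = -1: -1--3=2, -1--1=0, -1-3=-4, -1-6=-7, -1-7=-8
a = 3: 3--3=6, 3--1=4, 3-3=0, 3-6=-3, 3-7=-4
a = 6: 6--3=9, 6--1=7, 6-3=3, 6-6=0, 6-7=-1
a = 7: 7--3=10, 7--1=8, 7-3=4, 7-6=1, 7-7=0
Collecting distinct values (and noting 0 appears from a-a):
A - A = {-10, -9, -8, -7, -6, -4, -3, -2, -1, 0, 1, 2, 3, 4, 6, 7, 8, 9, 10}
|A - A| = 19

A - A = {-10, -9, -8, -7, -6, -4, -3, -2, -1, 0, 1, 2, 3, 4, 6, 7, 8, 9, 10}


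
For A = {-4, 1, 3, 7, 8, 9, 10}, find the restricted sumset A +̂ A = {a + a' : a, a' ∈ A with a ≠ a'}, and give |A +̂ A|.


Restricted sumset: A +̂ A = {a + a' : a ∈ A, a' ∈ A, a ≠ a'}.
Equivalently, take A + A and drop any sum 2a that is achievable ONLY as a + a for a ∈ A (i.e. sums representable only with equal summands).
Enumerate pairs (a, a') with a < a' (symmetric, so each unordered pair gives one sum; this covers all a ≠ a'):
  -4 + 1 = -3
  -4 + 3 = -1
  -4 + 7 = 3
  -4 + 8 = 4
  -4 + 9 = 5
  -4 + 10 = 6
  1 + 3 = 4
  1 + 7 = 8
  1 + 8 = 9
  1 + 9 = 10
  1 + 10 = 11
  3 + 7 = 10
  3 + 8 = 11
  3 + 9 = 12
  3 + 10 = 13
  7 + 8 = 15
  7 + 9 = 16
  7 + 10 = 17
  8 + 9 = 17
  8 + 10 = 18
  9 + 10 = 19
Collected distinct sums: {-3, -1, 3, 4, 5, 6, 8, 9, 10, 11, 12, 13, 15, 16, 17, 18, 19}
|A +̂ A| = 17
(Reference bound: |A +̂ A| ≥ 2|A| - 3 for |A| ≥ 2, with |A| = 7 giving ≥ 11.)

|A +̂ A| = 17


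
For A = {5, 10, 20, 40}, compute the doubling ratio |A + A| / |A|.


|A| = 4.
Compute A + A by enumerating all 16 pairs.
A + A = {10, 15, 20, 25, 30, 40, 45, 50, 60, 80}, so |A + A| = 10.
K = |A + A| / |A| = 10/4 = 5/2 ≈ 2.5000.
Reference: AP of size 4 gives K = 7/4 ≈ 1.7500; a fully generic set of size 4 gives K ≈ 2.5000.

|A| = 4, |A + A| = 10, K = 10/4 = 5/2.


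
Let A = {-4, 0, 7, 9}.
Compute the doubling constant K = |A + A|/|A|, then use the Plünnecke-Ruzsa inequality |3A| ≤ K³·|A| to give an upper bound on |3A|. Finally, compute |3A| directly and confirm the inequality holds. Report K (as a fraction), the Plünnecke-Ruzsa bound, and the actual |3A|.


|A| = 4.
Step 1: Compute A + A by enumerating all 16 pairs.
A + A = {-8, -4, 0, 3, 5, 7, 9, 14, 16, 18}, so |A + A| = 10.
Step 2: Doubling constant K = |A + A|/|A| = 10/4 = 10/4 ≈ 2.5000.
Step 3: Plünnecke-Ruzsa gives |3A| ≤ K³·|A| = (2.5000)³ · 4 ≈ 62.5000.
Step 4: Compute 3A = A + A + A directly by enumerating all triples (a,b,c) ∈ A³; |3A| = 19.
Step 5: Check 19 ≤ 62.5000? Yes ✓.

K = 10/4, Plünnecke-Ruzsa bound K³|A| ≈ 62.5000, |3A| = 19, inequality holds.


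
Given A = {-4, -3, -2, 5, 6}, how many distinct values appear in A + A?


A + A = {a + a' : a, a' ∈ A}; |A| = 5.
General bounds: 2|A| - 1 ≤ |A + A| ≤ |A|(|A|+1)/2, i.e. 9 ≤ |A + A| ≤ 15.
Lower bound 2|A|-1 is attained iff A is an arithmetic progression.
Enumerate sums a + a' for a ≤ a' (symmetric, so this suffices):
a = -4: -4+-4=-8, -4+-3=-7, -4+-2=-6, -4+5=1, -4+6=2
a = -3: -3+-3=-6, -3+-2=-5, -3+5=2, -3+6=3
a = -2: -2+-2=-4, -2+5=3, -2+6=4
a = 5: 5+5=10, 5+6=11
a = 6: 6+6=12
Distinct sums: {-8, -7, -6, -5, -4, 1, 2, 3, 4, 10, 11, 12}
|A + A| = 12

|A + A| = 12


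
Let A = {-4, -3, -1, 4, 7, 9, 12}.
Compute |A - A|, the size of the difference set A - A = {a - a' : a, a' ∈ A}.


A - A = {a - a' : a, a' ∈ A}; |A| = 7.
Bounds: 2|A|-1 ≤ |A - A| ≤ |A|² - |A| + 1, i.e. 13 ≤ |A - A| ≤ 43.
Note: 0 ∈ A - A always (from a - a). The set is symmetric: if d ∈ A - A then -d ∈ A - A.
Enumerate nonzero differences d = a - a' with a > a' (then include -d):
Positive differences: {1, 2, 3, 5, 7, 8, 10, 11, 12, 13, 15, 16}
Full difference set: {0} ∪ (positive diffs) ∪ (negative diffs).
|A - A| = 1 + 2·12 = 25 (matches direct enumeration: 25).

|A - A| = 25


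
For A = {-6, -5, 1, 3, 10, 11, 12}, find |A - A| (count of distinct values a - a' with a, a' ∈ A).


A - A = {a - a' : a, a' ∈ A}; |A| = 7.
Bounds: 2|A|-1 ≤ |A - A| ≤ |A|² - |A| + 1, i.e. 13 ≤ |A - A| ≤ 43.
Note: 0 ∈ A - A always (from a - a). The set is symmetric: if d ∈ A - A then -d ∈ A - A.
Enumerate nonzero differences d = a - a' with a > a' (then include -d):
Positive differences: {1, 2, 6, 7, 8, 9, 10, 11, 15, 16, 17, 18}
Full difference set: {0} ∪ (positive diffs) ∪ (negative diffs).
|A - A| = 1 + 2·12 = 25 (matches direct enumeration: 25).

|A - A| = 25


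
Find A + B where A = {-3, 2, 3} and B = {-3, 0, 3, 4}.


A + B = {a + b : a ∈ A, b ∈ B}.
Enumerate all |A|·|B| = 3·4 = 12 pairs (a, b) and collect distinct sums.
a = -3: -3+-3=-6, -3+0=-3, -3+3=0, -3+4=1
a = 2: 2+-3=-1, 2+0=2, 2+3=5, 2+4=6
a = 3: 3+-3=0, 3+0=3, 3+3=6, 3+4=7
Collecting distinct sums: A + B = {-6, -3, -1, 0, 1, 2, 3, 5, 6, 7}
|A + B| = 10

A + B = {-6, -3, -1, 0, 1, 2, 3, 5, 6, 7}
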